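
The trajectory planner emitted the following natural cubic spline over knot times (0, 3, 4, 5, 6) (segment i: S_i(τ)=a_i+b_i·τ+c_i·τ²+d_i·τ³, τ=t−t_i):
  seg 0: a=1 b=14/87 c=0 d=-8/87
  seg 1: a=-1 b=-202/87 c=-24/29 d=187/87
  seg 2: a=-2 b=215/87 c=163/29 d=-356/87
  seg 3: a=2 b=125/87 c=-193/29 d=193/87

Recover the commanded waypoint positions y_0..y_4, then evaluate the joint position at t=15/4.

y_0 = S_0(0) = a_0 = 1
y_1 = S_1(0) = a_1 = -1
y_2 = S_2(0) = a_2 = -2
y_3 = S_3(0) = a_3 = 2
y_4 = S_3(1) = -1
t_q=15/4 is in segment 1 (τ=3/4); S_1(τ)=-4269/1856

y_0=1 y_1=-1 y_2=-2 y_3=2 y_4=-1
S(15/4) = -4269/1856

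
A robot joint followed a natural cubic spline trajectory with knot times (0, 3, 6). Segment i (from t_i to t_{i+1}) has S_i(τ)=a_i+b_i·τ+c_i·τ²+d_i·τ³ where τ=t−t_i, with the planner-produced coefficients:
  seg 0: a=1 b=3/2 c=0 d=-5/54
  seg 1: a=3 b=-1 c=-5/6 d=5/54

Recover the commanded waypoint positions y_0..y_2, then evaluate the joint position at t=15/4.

y_0 = S_0(0) = a_0 = 1
y_1 = S_1(0) = a_1 = 3
y_2 = S_1(3) = -5
t_q=15/4 is in segment 1 (τ=3/4); S_1(τ)=233/128

y_0=1 y_1=3 y_2=-5
S(15/4) = 233/128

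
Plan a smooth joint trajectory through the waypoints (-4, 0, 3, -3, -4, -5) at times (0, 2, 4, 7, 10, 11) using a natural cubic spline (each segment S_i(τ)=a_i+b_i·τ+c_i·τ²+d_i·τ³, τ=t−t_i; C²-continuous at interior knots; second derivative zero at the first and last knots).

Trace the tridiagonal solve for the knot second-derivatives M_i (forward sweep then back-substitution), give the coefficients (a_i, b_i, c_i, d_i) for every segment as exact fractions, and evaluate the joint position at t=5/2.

Δ: Δ0=2, Δ1=3/2, Δ2=-2, Δ3=-1/3, Δ4=-1
row 1: diag=8, rhs=-3; c'=1/4, d'=-3/8
row 2: denom=10−2·1/4=19/2; d'=(-21−2·-3/8)/(19/2)=-81/38
row 3: denom=12−3·6/19=210/19; d'=(10−3·-81/38)/(210/19)=89/60
row 4: denom=8−3·19/70=503/70; d'=(-4−3·89/60)/(503/70)=-1183/1006
back: M4=-1183/1006
back: M3=89/60−19/70·-1183/1006=2720/1509
back: M2=-81/38−6/19·2720/1509=-2717/1006
back: M1=-3/8−1/4·-2717/1006=151/503
M: M0=0, M1=151/503, M2=-2717/1006, M3=2720/1509, M4=-1183/1006, M5=0
seg 0: a=-4, c=M0/2=0, d=(M1−M0)/(6·2)=151/6036, b=Δ0−h0·(2M0+M1)/6=2867/1509
seg 1: a=0, c=M1/2=151/1006, d=(M2−M1)/(6·2)=-3019/12072, b=Δ1−h1·(2M1+M2)/6=3320/1509
seg 2: a=3, c=M2/2=-2717/2012, d=(M3−M2)/(6·3)=13591/54324, b=Δ2−h2·(2M2+M3)/6=-605/3018
seg 3: a=-3, c=M3/2=1360/1509, d=(M4−M3)/(6·3)=-8989/54324, b=Δ3−h3·(2M3+M4)/6=-9343/6036
seg 4: a=-4, c=M4/2=-1183/2012, d=(M5−M4)/(6·1)=1183/6036, b=Δ4−h4·(2M4+M5)/6=-1835/3018
t_q=5/2 → seg 1, τ=1/2; S=0+3320/1509·τ+151/1006·τ²+-3019/12072·τ³=35615/32192

  seg 0: a=-4 b=2867/1509 c=0 d=151/6036
  seg 1: a=0 b=3320/1509 c=151/1006 d=-3019/12072
  seg 2: a=3 b=-605/3018 c=-2717/2012 d=13591/54324
  seg 3: a=-3 b=-9343/6036 c=1360/1509 d=-8989/54324
  seg 4: a=-4 b=-1835/3018 c=-1183/2012 d=1183/6036
S(5/2) = 35615/32192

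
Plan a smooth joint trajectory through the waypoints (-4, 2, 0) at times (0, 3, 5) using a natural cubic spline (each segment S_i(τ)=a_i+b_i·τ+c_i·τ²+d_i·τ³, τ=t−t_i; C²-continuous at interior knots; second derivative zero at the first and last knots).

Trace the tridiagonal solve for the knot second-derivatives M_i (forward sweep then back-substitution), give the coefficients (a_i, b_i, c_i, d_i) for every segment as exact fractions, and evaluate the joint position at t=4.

Δ: Δ0=2, Δ1=-1
row 1: diag=10, rhs=-18; c'=1/5, d'=-9/5
back: M1=-9/5
M: M0=0, M1=-9/5, M2=0
seg 0: a=-4, c=M0/2=0, d=(M1−M0)/(6·3)=-1/10, b=Δ0−h0·(2M0+M1)/6=29/10
seg 1: a=2, c=M1/2=-9/10, d=(M2−M1)/(6·2)=3/20, b=Δ1−h1·(2M1+M2)/6=1/5
t_q=4 → seg 1, τ=1; S=2+1/5·τ+-9/10·τ²+3/20·τ³=29/20

  seg 0: a=-4 b=29/10 c=0 d=-1/10
  seg 1: a=2 b=1/5 c=-9/10 d=3/20
S(4) = 29/20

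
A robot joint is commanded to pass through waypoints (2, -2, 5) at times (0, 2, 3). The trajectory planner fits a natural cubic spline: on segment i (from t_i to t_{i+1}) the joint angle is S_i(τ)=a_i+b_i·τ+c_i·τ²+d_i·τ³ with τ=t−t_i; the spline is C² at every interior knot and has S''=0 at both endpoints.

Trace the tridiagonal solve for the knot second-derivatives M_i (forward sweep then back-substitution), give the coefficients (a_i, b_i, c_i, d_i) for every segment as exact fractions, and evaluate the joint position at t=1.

Δ: Δ0=-2, Δ1=7
row 1: diag=6, rhs=54; c'=1/6, d'=9
back: M1=9
M: M0=0, M1=9, M2=0
seg 0: a=2, c=M0/2=0, d=(M1−M0)/(6·2)=3/4, b=Δ0−h0·(2M0+M1)/6=-5
seg 1: a=-2, c=M1/2=9/2, d=(M2−M1)/(6·1)=-3/2, b=Δ1−h1·(2M1+M2)/6=4
t_q=1 → seg 0, τ=1; S=2+-5·τ+0·τ²+3/4·τ³=-9/4

  seg 0: a=2 b=-5 c=0 d=3/4
  seg 1: a=-2 b=4 c=9/2 d=-3/2
S(1) = -9/4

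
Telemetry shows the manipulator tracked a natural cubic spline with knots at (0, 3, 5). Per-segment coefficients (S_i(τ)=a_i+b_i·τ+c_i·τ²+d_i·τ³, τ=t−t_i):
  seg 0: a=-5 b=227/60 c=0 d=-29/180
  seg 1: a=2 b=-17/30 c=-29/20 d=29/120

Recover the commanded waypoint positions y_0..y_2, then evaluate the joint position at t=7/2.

y_0=-5 y_1=2 y_2=-3
S(7/2) = 443/320

y_0 = S_0(0) = a_0 = -5
y_1 = S_1(0) = a_1 = 2
y_2 = S_1(2) = -3
t_q=7/2 is in segment 1 (τ=1/2); S_1(τ)=443/320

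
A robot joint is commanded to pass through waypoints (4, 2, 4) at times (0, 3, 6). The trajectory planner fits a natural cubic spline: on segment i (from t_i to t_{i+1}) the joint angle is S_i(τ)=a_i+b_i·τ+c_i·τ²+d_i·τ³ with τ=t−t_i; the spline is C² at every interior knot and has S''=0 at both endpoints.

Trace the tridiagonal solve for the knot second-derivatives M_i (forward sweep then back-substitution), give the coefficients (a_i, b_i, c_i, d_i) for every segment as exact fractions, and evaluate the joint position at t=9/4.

Δ: Δ0=-2/3, Δ1=2/3
row 1: diag=12, rhs=8; c'=1/4, d'=2/3
back: M1=2/3
M: M0=0, M1=2/3, M2=0
seg 0: a=4, c=M0/2=0, d=(M1−M0)/(6·3)=1/27, b=Δ0−h0·(2M0+M1)/6=-1
seg 1: a=2, c=M1/2=1/3, d=(M2−M1)/(6·3)=-1/27, b=Δ1−h1·(2M1+M2)/6=0
t_q=9/4 → seg 0, τ=9/4; S=4+-1·τ+0·τ²+1/27·τ³=139/64

  seg 0: a=4 b=-1 c=0 d=1/27
  seg 1: a=2 b=0 c=1/3 d=-1/27
S(9/4) = 139/64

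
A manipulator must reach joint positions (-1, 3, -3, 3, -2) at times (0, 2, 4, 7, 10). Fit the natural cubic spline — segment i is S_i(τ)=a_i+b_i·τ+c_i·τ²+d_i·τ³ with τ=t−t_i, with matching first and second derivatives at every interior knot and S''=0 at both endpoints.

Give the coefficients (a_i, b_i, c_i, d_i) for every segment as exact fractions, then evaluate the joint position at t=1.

  seg 0: a=-1 b=1537/420 c=0 d=-697/1680
  seg 1: a=3 b=-277/210 c=-697/280 d=277/336
  seg 2: a=-3 b=-83/60 c=86/35 d=-335/756
  seg 3: a=3 b=293/210 c=-643/420 d=643/3780
S(1) = 1257/560

Δ: Δ0=2, Δ1=-3, Δ2=2, Δ3=-5/3
row 1: diag=8, rhs=-30; c'=1/4, d'=-15/4
row 2: denom=10−2·1/4=19/2; d'=(30−2·-15/4)/(19/2)=75/19
row 3: denom=12−3·6/19=210/19; d'=(-22−3·75/19)/(210/19)=-643/210
back: M3=-643/210
back: M2=75/19−6/19·-643/210=172/35
back: M1=-15/4−1/4·172/35=-697/140
M: M0=0, M1=-697/140, M2=172/35, M3=-643/210, M4=0
seg 0: a=-1, c=M0/2=0, d=(M1−M0)/(6·2)=-697/1680, b=Δ0−h0·(2M0+M1)/6=1537/420
seg 1: a=3, c=M1/2=-697/280, d=(M2−M1)/(6·2)=277/336, b=Δ1−h1·(2M1+M2)/6=-277/210
seg 2: a=-3, c=M2/2=86/35, d=(M3−M2)/(6·3)=-335/756, b=Δ2−h2·(2M2+M3)/6=-83/60
seg 3: a=3, c=M3/2=-643/420, d=(M4−M3)/(6·3)=643/3780, b=Δ3−h3·(2M3+M4)/6=293/210
t_q=1 → seg 0, τ=1; S=-1+1537/420·τ+0·τ²+-697/1680·τ³=1257/560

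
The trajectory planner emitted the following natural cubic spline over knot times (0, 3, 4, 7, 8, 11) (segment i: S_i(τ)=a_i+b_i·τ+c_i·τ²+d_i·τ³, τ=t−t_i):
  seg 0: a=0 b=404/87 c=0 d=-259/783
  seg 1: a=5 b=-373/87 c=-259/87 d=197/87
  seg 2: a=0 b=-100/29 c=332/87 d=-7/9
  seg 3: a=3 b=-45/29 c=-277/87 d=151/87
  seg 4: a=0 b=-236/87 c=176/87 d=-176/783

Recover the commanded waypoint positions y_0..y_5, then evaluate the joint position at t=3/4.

y_0 = S_0(0) = a_0 = 0
y_1 = S_1(0) = a_1 = 5
y_2 = S_2(0) = a_2 = 0
y_3 = S_3(0) = a_3 = 3
y_4 = S_4(0) = a_4 = 0
y_5 = S_4(3) = 4
t_q=3/4 is in segment 0 (τ=3/4); S_0(τ)=6205/1856

y_0=0 y_1=5 y_2=0 y_3=3 y_4=0 y_5=4
S(3/4) = 6205/1856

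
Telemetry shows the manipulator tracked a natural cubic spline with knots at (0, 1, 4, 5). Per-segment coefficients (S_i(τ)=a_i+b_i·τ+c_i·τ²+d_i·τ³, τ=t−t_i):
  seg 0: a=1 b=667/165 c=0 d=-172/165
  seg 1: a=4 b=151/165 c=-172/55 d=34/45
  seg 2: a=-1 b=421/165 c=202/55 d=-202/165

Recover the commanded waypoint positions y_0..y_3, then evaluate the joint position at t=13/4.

y_0=1 y_1=4 y_2=-1 y_3=4
S(13/4) = -2053/1760

y_0 = S_0(0) = a_0 = 1
y_1 = S_1(0) = a_1 = 4
y_2 = S_2(0) = a_2 = -1
y_3 = S_2(1) = 4
t_q=13/4 is in segment 1 (τ=9/4); S_1(τ)=-2053/1760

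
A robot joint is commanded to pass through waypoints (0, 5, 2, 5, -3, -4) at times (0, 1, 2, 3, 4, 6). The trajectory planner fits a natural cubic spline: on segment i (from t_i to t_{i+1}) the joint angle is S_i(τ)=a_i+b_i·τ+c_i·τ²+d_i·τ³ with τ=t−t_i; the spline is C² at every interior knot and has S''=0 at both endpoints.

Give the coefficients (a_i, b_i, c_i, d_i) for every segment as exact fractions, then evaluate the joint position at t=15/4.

Δ: Δ0=5, Δ1=-3, Δ2=3, Δ3=-8, Δ4=-1/2
row 1: diag=4, rhs=-48; c'=1/4, d'=-12
row 2: denom=4−1·1/4=15/4; d'=(36−1·-12)/(15/4)=64/5
row 3: denom=4−1·4/15=56/15; d'=(-66−1·64/5)/(56/15)=-591/28
row 4: denom=6−1·15/56=321/56; d'=(45−1·-591/28)/(321/56)=1234/107
back: M4=1234/107
back: M3=-591/28−15/56·1234/107=-2589/107
back: M2=64/5−4/15·-2589/107=2060/107
back: M1=-12−1/4·2060/107=-1799/107
M: M0=0, M1=-1799/107, M2=2060/107, M3=-2589/107, M4=1234/107, M5=0
seg 0: a=0, c=M0/2=0, d=(M1−M0)/(6·1)=-1799/642, b=Δ0−h0·(2M0+M1)/6=5009/642
seg 1: a=5, c=M1/2=-1799/214, d=(M2−M1)/(6·1)=3859/642, b=Δ1−h1·(2M1+M2)/6=-194/321
seg 2: a=2, c=M2/2=1030/107, d=(M3−M2)/(6·1)=-4649/642, b=Δ2−h2·(2M2+M3)/6=395/642
seg 3: a=5, c=M3/2=-2589/214, d=(M4−M3)/(6·1)=3823/642, b=Δ3−h3·(2M3+M4)/6=-596/321
seg 4: a=-3, c=M4/2=617/107, d=(M5−M4)/(6·2)=-617/642, b=Δ4−h4·(2M4+M5)/6=-5257/642
t_q=15/4 → seg 3, τ=3/4; S=5+-596/321·τ+-2589/214·τ²+3823/642·τ³=-9389/13696

  seg 0: a=0 b=5009/642 c=0 d=-1799/642
  seg 1: a=5 b=-194/321 c=-1799/214 d=3859/642
  seg 2: a=2 b=395/642 c=1030/107 d=-4649/642
  seg 3: a=5 b=-596/321 c=-2589/214 d=3823/642
  seg 4: a=-3 b=-5257/642 c=617/107 d=-617/642
S(15/4) = -9389/13696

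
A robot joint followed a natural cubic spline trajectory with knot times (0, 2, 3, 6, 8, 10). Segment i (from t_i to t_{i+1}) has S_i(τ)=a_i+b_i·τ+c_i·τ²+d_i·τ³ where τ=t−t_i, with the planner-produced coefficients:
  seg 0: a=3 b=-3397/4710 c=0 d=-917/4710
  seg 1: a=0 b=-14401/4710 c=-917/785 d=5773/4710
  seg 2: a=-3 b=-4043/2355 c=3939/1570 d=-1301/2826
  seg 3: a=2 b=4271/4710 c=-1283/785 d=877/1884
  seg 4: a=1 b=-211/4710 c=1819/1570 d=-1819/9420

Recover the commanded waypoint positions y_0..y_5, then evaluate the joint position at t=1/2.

y_0=3 y_1=0 y_2=-3 y_3=2 y_4=1 y_5=4
S(1/2) = 6569/2512

y_0 = S_0(0) = a_0 = 3
y_1 = S_1(0) = a_1 = 0
y_2 = S_2(0) = a_2 = -3
y_3 = S_3(0) = a_3 = 2
y_4 = S_4(0) = a_4 = 1
y_5 = S_4(2) = 4
t_q=1/2 is in segment 0 (τ=1/2); S_0(τ)=6569/2512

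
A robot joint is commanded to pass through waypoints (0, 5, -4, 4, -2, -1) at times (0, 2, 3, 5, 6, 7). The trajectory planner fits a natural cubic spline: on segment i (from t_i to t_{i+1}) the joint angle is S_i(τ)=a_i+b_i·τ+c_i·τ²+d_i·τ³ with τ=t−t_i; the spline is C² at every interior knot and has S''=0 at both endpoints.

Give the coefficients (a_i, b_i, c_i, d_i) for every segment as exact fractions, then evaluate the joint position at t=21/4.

Δ: Δ0=5/2, Δ1=-9, Δ2=4, Δ3=-6, Δ4=1
row 1: diag=6, rhs=-69; c'=1/6, d'=-23/2
row 2: denom=6−1·1/6=35/6; d'=(78−1·-23/2)/(35/6)=537/35
row 3: denom=6−2·12/35=186/35; d'=(-60−2·537/35)/(186/35)=-529/31
row 4: denom=4−1·35/186=709/186; d'=(42−1·-529/31)/(709/186)=10986/709
back: M4=10986/709
back: M3=-529/31−35/186·10986/709=-14166/709
back: M2=537/35−12/35·-14166/709=15735/709
back: M1=-23/2−1/6·15735/709=-10776/709
M: M0=0, M1=-10776/709, M2=15735/709, M3=-14166/709, M4=10986/709, M5=0
seg 0: a=0, c=M0/2=0, d=(M1−M0)/(6·2)=-898/709, b=Δ0−h0·(2M0+M1)/6=10729/1418
seg 1: a=5, c=M1/2=-5388/709, d=(M2−M1)/(6·1)=8837/1418, b=Δ1−h1·(2M1+M2)/6=-10823/1418
seg 2: a=-4, c=M2/2=15735/1418, d=(M3−M2)/(6·2)=-9967/2836, b=Δ2−h2·(2M2+M3)/6=-2932/709
seg 3: a=4, c=M3/2=-7083/709, d=(M4−M3)/(6·1)=4192/709, b=Δ3−h3·(2M3+M4)/6=-1363/709
seg 4: a=-2, c=M4/2=5493/709, d=(M5−M4)/(6·1)=-1831/709, b=Δ4−h4·(2M4+M5)/6=-2953/709
t_q=21/4 → seg 3, τ=1/4; S=4+-1363/709·τ+-7083/709·τ²+4192/709·τ³=33889/11344

  seg 0: a=0 b=10729/1418 c=0 d=-898/709
  seg 1: a=5 b=-10823/1418 c=-5388/709 d=8837/1418
  seg 2: a=-4 b=-2932/709 c=15735/1418 d=-9967/2836
  seg 3: a=4 b=-1363/709 c=-7083/709 d=4192/709
  seg 4: a=-2 b=-2953/709 c=5493/709 d=-1831/709
S(21/4) = 33889/11344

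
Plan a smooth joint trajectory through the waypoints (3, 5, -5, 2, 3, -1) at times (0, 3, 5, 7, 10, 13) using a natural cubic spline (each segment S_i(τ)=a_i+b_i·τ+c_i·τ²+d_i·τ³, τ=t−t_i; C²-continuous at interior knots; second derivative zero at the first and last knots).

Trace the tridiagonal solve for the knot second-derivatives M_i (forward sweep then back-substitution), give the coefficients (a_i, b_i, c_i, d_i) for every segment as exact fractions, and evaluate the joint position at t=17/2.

  seg 0: a=3 b=2849/884 c=0 d=-6779/23868
  seg 1: a=5 b=-1965/442 c=-6779/2652 d=1511/1326
  seg 2: a=-5 b=-1321/1326 c=11353/2652 d=-1797/1768
  seg 3: a=2 b=2606/663 c=-1205/663 d=410/1989
  seg 4: a=3 b=-934/663 c=25/663 d=-25/5967
S(17/2) = 995/221

Δ: Δ0=2/3, Δ1=-5, Δ2=7/2, Δ3=1/3, Δ4=-4/3
row 1: diag=10, rhs=-34; c'=1/5, d'=-17/5
row 2: denom=8−2·1/5=38/5; d'=(51−2·-17/5)/(38/5)=289/38
row 3: denom=10−2·5/19=180/19; d'=(-19−2·289/38)/(180/19)=-65/18
row 4: denom=12−3·19/60=221/20; d'=(-10−3·-65/18)/(221/20)=50/663
back: M4=50/663
back: M3=-65/18−19/60·50/663=-2410/663
back: M2=289/38−5/19·-2410/663=11353/1326
back: M1=-17/5−1/5·11353/1326=-6779/1326
M: M0=0, M1=-6779/1326, M2=11353/1326, M3=-2410/663, M4=50/663, M5=0
seg 0: a=3, c=M0/2=0, d=(M1−M0)/(6·3)=-6779/23868, b=Δ0−h0·(2M0+M1)/6=2849/884
seg 1: a=5, c=M1/2=-6779/2652, d=(M2−M1)/(6·2)=1511/1326, b=Δ1−h1·(2M1+M2)/6=-1965/442
seg 2: a=-5, c=M2/2=11353/2652, d=(M3−M2)/(6·2)=-1797/1768, b=Δ2−h2·(2M2+M3)/6=-1321/1326
seg 3: a=2, c=M3/2=-1205/663, d=(M4−M3)/(6·3)=410/1989, b=Δ3−h3·(2M3+M4)/6=2606/663
seg 4: a=3, c=M4/2=25/663, d=(M5−M4)/(6·3)=-25/5967, b=Δ4−h4·(2M4+M5)/6=-934/663
t_q=17/2 → seg 3, τ=3/2; S=2+2606/663·τ+-1205/663·τ²+410/1989·τ³=995/221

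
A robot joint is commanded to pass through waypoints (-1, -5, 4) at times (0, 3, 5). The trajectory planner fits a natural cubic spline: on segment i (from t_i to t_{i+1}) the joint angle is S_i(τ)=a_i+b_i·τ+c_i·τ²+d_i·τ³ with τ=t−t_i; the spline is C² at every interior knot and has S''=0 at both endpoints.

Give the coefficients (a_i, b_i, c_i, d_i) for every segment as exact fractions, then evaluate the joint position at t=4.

  seg 0: a=-1 b=-37/12 c=0 d=7/36
  seg 1: a=-5 b=13/6 c=7/4 d=-7/24
S(4) = -11/8

Δ: Δ0=-4/3, Δ1=9/2
row 1: diag=10, rhs=35; c'=1/5, d'=7/2
back: M1=7/2
M: M0=0, M1=7/2, M2=0
seg 0: a=-1, c=M0/2=0, d=(M1−M0)/(6·3)=7/36, b=Δ0−h0·(2M0+M1)/6=-37/12
seg 1: a=-5, c=M1/2=7/4, d=(M2−M1)/(6·2)=-7/24, b=Δ1−h1·(2M1+M2)/6=13/6
t_q=4 → seg 1, τ=1; S=-5+13/6·τ+7/4·τ²+-7/24·τ³=-11/8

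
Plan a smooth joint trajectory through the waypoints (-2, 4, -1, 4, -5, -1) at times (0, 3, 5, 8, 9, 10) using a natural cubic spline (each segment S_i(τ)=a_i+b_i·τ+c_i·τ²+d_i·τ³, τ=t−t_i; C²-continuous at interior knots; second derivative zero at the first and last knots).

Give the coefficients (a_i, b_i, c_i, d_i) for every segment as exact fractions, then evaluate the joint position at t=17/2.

Δ: Δ0=2, Δ1=-5/2, Δ2=5/3, Δ3=-9, Δ4=4
row 1: diag=10, rhs=-27; c'=1/5, d'=-27/10
row 2: denom=10−2·1/5=48/5; d'=(25−2·-27/10)/(48/5)=19/6
row 3: denom=8−3·5/16=113/16; d'=(-64−3·19/6)/(113/16)=-1176/113
row 4: denom=4−1·16/113=436/113; d'=(78−1·-1176/113)/(436/113)=4995/218
back: M4=4995/218
back: M3=-1176/113−16/113·4995/218=-1488/109
back: M2=19/6−5/16·-1488/109=4861/654
back: M1=-27/10−1/5·4861/654=-1369/327
M: M0=0, M1=-1369/327, M2=4861/654, M3=-1488/109, M4=4995/218, M5=0
seg 0: a=-2, c=M0/2=0, d=(M1−M0)/(6·3)=-1369/5886, b=Δ0−h0·(2M0+M1)/6=2677/654
seg 1: a=4, c=M1/2=-1369/654, d=(M2−M1)/(6·2)=2533/2616, b=Δ1−h1·(2M1+M2)/6=-715/327
seg 2: a=-1, c=M2/2=4861/1308, d=(M3−M2)/(6·3)=-13789/11772, b=Δ2−h2·(2M2+M3)/6=231/218
seg 3: a=4, c=M3/2=-744/109, d=(M4−M3)/(6·1)=2657/436, b=Δ3−h3·(2M3+M4)/6=-3605/436
seg 4: a=-5, c=M4/2=4995/436, d=(M5−M4)/(6·1)=-1665/436, b=Δ4−h4·(2M4+M5)/6=-793/218
t_q=17/2 → seg 3, τ=1/2; S=4+-3605/436·τ+-744/109·τ²+2657/436·τ³=-3763/3488

  seg 0: a=-2 b=2677/654 c=0 d=-1369/5886
  seg 1: a=4 b=-715/327 c=-1369/654 d=2533/2616
  seg 2: a=-1 b=231/218 c=4861/1308 d=-13789/11772
  seg 3: a=4 b=-3605/436 c=-744/109 d=2657/436
  seg 4: a=-5 b=-793/218 c=4995/436 d=-1665/436
S(17/2) = -3763/3488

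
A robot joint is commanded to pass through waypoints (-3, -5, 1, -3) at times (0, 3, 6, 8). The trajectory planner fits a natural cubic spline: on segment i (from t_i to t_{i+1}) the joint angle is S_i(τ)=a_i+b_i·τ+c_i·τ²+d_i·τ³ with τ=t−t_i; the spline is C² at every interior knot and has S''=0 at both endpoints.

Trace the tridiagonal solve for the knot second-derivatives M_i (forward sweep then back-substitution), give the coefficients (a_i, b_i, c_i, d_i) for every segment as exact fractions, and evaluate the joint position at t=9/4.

Δ: Δ0=-2/3, Δ1=2, Δ2=-2
row 1: diag=12, rhs=16; c'=1/4, d'=4/3
row 2: denom=10−3·1/4=37/4; d'=(-24−3·4/3)/(37/4)=-112/37
back: M2=-112/37
back: M1=4/3−1/4·-112/37=232/111
M: M0=0, M1=232/111, M2=-112/37, M3=0
seg 0: a=-3, c=M0/2=0, d=(M1−M0)/(6·3)=116/999, b=Δ0−h0·(2M0+M1)/6=-190/111
seg 1: a=-5, c=M1/2=116/111, d=(M2−M1)/(6·3)=-284/999, b=Δ1−h1·(2M1+M2)/6=158/111
seg 2: a=1, c=M2/2=-56/37, d=(M3−M2)/(6·2)=28/111, b=Δ2−h2·(2M2+M3)/6=2/111
t_q=9/4 → seg 0, τ=9/4; S=-3+-190/111·τ+0·τ²+116/999·τ³=-3273/592

  seg 0: a=-3 b=-190/111 c=0 d=116/999
  seg 1: a=-5 b=158/111 c=116/111 d=-284/999
  seg 2: a=1 b=2/111 c=-56/37 d=28/111
S(9/4) = -3273/592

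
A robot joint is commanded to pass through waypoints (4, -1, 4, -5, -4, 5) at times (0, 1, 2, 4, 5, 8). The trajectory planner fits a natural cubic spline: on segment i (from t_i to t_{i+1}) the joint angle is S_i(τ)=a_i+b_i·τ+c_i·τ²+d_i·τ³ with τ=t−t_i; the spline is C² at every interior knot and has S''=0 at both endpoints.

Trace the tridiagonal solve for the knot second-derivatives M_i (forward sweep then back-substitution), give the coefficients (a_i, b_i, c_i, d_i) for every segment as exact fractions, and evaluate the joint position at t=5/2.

Δ: Δ0=-5, Δ1=5, Δ2=-9/2, Δ3=1, Δ4=3
row 1: diag=4, rhs=60; c'=1/4, d'=15
row 2: denom=6−1·1/4=23/4; d'=(-57−1·15)/(23/4)=-288/23
row 3: denom=6−2·8/23=122/23; d'=(33−2·-288/23)/(122/23)=1335/122
row 4: denom=8−1·23/122=953/122; d'=(12−1·1335/122)/(953/122)=129/953
back: M4=129/953
back: M3=1335/122−23/122·129/953=10404/953
back: M2=-288/23−8/23·10404/953=-15552/953
back: M1=15−1/4·-15552/953=18183/953
M: M0=0, M1=18183/953, M2=-15552/953, M3=10404/953, M4=129/953, M5=0
seg 0: a=4, c=M0/2=0, d=(M1−M0)/(6·1)=6061/1906, b=Δ0−h0·(2M0+M1)/6=-15591/1906
seg 1: a=-1, c=M1/2=18183/1906, d=(M2−M1)/(6·1)=-11245/1906, b=Δ1−h1·(2M1+M2)/6=1296/953
seg 2: a=4, c=M2/2=-7776/953, d=(M3−M2)/(6·2)=2163/953, b=Δ2−h2·(2M2+M3)/6=5223/1906
seg 3: a=-5, c=M3/2=5202/953, d=(M4−M3)/(6·1)=-3425/1906, b=Δ3−h3·(2M3+M4)/6=-5073/1906
seg 4: a=-4, c=M4/2=129/1906, d=(M5−M4)/(6·3)=-43/5718, b=Δ4−h4·(2M4+M5)/6=2730/953
t_q=5/2 → seg 2, τ=1/2; S=4+5223/1906·τ+-7776/953·τ²+2163/953·τ³=27553/7624

  seg 0: a=4 b=-15591/1906 c=0 d=6061/1906
  seg 1: a=-1 b=1296/953 c=18183/1906 d=-11245/1906
  seg 2: a=4 b=5223/1906 c=-7776/953 d=2163/953
  seg 3: a=-5 b=-5073/1906 c=5202/953 d=-3425/1906
  seg 4: a=-4 b=2730/953 c=129/1906 d=-43/5718
S(5/2) = 27553/7624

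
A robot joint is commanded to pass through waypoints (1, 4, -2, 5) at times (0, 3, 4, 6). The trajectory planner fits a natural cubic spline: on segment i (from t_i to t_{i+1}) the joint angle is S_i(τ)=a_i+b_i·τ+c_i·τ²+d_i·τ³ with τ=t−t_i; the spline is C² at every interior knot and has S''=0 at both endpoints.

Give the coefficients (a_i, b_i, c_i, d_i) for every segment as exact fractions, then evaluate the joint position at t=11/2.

  seg 0: a=1 b=403/94 c=0 d=-103/282
  seg 1: a=4 b=-262/47 c=-309/94 d=269/94
  seg 2: a=-2 b=-335/94 c=249/47 d=-83/94
S(11/2) = 1199/752

Δ: Δ0=1, Δ1=-6, Δ2=7/2
row 1: diag=8, rhs=-42; c'=1/8, d'=-21/4
row 2: denom=6−1·1/8=47/8; d'=(57−1·-21/4)/(47/8)=498/47
back: M2=498/47
back: M1=-21/4−1/8·498/47=-309/47
M: M0=0, M1=-309/47, M2=498/47, M3=0
seg 0: a=1, c=M0/2=0, d=(M1−M0)/(6·3)=-103/282, b=Δ0−h0·(2M0+M1)/6=403/94
seg 1: a=4, c=M1/2=-309/94, d=(M2−M1)/(6·1)=269/94, b=Δ1−h1·(2M1+M2)/6=-262/47
seg 2: a=-2, c=M2/2=249/47, d=(M3−M2)/(6·2)=-83/94, b=Δ2−h2·(2M2+M3)/6=-335/94
t_q=11/2 → seg 2, τ=3/2; S=-2+-335/94·τ+249/47·τ²+-83/94·τ³=1199/752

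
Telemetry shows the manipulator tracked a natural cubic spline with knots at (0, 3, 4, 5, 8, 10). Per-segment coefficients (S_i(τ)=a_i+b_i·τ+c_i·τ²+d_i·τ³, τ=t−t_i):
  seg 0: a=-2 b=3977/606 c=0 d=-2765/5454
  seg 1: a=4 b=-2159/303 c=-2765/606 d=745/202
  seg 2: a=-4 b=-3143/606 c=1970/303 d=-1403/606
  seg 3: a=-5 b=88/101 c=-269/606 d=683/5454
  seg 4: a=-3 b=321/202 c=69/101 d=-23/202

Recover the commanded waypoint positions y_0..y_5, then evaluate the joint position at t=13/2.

y_0 = S_0(0) = a_0 = -2
y_1 = S_1(0) = a_1 = 4
y_2 = S_2(0) = a_2 = -4
y_3 = S_3(0) = a_3 = -5
y_4 = S_4(0) = a_4 = -3
y_5 = S_4(2) = 2
t_q=13/2 is in segment 3 (τ=3/2); S_3(τ)=-6899/1616

y_0=-2 y_1=4 y_2=-4 y_3=-5 y_4=-3 y_5=2
S(13/2) = -6899/1616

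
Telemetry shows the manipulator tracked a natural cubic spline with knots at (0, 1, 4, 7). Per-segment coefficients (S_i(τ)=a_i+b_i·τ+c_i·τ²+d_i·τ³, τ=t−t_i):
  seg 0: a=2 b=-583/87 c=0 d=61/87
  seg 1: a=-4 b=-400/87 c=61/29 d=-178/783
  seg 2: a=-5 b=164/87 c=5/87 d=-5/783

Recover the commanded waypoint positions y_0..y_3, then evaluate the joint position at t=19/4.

y_0 = S_0(0) = a_0 = 2
y_1 = S_1(0) = a_1 = -4
y_2 = S_2(0) = a_2 = -5
y_3 = S_2(3) = 1
t_q=19/4 is in segment 2 (τ=3/4); S_2(τ)=-6601/1856

y_0=2 y_1=-4 y_2=-5 y_3=1
S(19/4) = -6601/1856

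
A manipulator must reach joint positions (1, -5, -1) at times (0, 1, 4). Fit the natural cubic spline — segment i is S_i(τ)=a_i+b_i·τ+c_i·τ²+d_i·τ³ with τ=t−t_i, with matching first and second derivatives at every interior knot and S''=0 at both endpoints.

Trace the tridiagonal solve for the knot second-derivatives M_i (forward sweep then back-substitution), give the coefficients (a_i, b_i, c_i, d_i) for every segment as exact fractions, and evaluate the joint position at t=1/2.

Δ: Δ0=-6, Δ1=4/3
row 1: diag=8, rhs=44; c'=3/8, d'=11/2
back: M1=11/2
M: M0=0, M1=11/2, M2=0
seg 0: a=1, c=M0/2=0, d=(M1−M0)/(6·1)=11/12, b=Δ0−h0·(2M0+M1)/6=-83/12
seg 1: a=-5, c=M1/2=11/4, d=(M2−M1)/(6·3)=-11/36, b=Δ1−h1·(2M1+M2)/6=-25/6
t_q=1/2 → seg 0, τ=1/2; S=1+-83/12·τ+0·τ²+11/12·τ³=-75/32

  seg 0: a=1 b=-83/12 c=0 d=11/12
  seg 1: a=-5 b=-25/6 c=11/4 d=-11/36
S(1/2) = -75/32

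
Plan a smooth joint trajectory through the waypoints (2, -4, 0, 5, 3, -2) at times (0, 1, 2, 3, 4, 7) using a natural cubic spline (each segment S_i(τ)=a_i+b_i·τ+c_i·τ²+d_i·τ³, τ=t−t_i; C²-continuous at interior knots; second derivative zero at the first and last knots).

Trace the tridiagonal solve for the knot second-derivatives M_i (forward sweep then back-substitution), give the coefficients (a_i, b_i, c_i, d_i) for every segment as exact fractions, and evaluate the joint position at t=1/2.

Δ: Δ0=-6, Δ1=4, Δ2=5, Δ3=-2, Δ4=-5/3
row 1: diag=4, rhs=60; c'=1/4, d'=15
row 2: denom=4−1·1/4=15/4; d'=(6−1·15)/(15/4)=-12/5
row 3: denom=4−1·4/15=56/15; d'=(-42−1·-12/5)/(56/15)=-297/28
row 4: denom=8−1·15/56=433/56; d'=(2−1·-297/28)/(433/56)=706/433
back: M4=706/433
back: M3=-297/28−15/56·706/433=-4782/433
back: M2=-12/5−4/15·-4782/433=236/433
back: M1=15−1/4·236/433=6436/433
M: M0=0, M1=6436/433, M2=236/433, M3=-4782/433, M4=706/433, M5=0
seg 0: a=2, c=M0/2=0, d=(M1−M0)/(6·1)=3218/1299, b=Δ0−h0·(2M0+M1)/6=-11012/1299
seg 1: a=-4, c=M1/2=3218/433, d=(M2−M1)/(6·1)=-3100/1299, b=Δ1−h1·(2M1+M2)/6=-1358/1299
seg 2: a=0, c=M2/2=118/433, d=(M3−M2)/(6·1)=-2509/1299, b=Δ2−h2·(2M2+M3)/6=8650/1299
seg 3: a=5, c=M3/2=-2391/433, d=(M4−M3)/(6·1)=2744/1299, b=Δ3−h3·(2M3+M4)/6=1831/1299
seg 4: a=3, c=M4/2=353/433, d=(M5−M4)/(6·3)=-353/3897, b=Δ4−h4·(2M4+M5)/6=-4283/1299
t_q=1/2 → seg 0, τ=1/2; S=2+-11012/1299·τ+0·τ²+3218/1299·τ³=-3341/1732

  seg 0: a=2 b=-11012/1299 c=0 d=3218/1299
  seg 1: a=-4 b=-1358/1299 c=3218/433 d=-3100/1299
  seg 2: a=0 b=8650/1299 c=118/433 d=-2509/1299
  seg 3: a=5 b=1831/1299 c=-2391/433 d=2744/1299
  seg 4: a=3 b=-4283/1299 c=353/433 d=-353/3897
S(1/2) = -3341/1732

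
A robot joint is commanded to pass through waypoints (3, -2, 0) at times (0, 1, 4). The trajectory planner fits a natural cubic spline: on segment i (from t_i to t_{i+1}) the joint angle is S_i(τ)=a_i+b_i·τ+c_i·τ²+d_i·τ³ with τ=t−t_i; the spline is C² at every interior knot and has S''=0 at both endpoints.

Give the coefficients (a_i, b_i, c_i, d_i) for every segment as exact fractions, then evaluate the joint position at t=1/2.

Δ: Δ0=-5, Δ1=2/3
row 1: diag=8, rhs=34; c'=3/8, d'=17/4
back: M1=17/4
M: M0=0, M1=17/4, M2=0
seg 0: a=3, c=M0/2=0, d=(M1−M0)/(6·1)=17/24, b=Δ0−h0·(2M0+M1)/6=-137/24
seg 1: a=-2, c=M1/2=17/8, d=(M2−M1)/(6·3)=-17/72, b=Δ1−h1·(2M1+M2)/6=-43/12
t_q=1/2 → seg 0, τ=1/2; S=3+-137/24·τ+0·τ²+17/24·τ³=15/64

  seg 0: a=3 b=-137/24 c=0 d=17/24
  seg 1: a=-2 b=-43/12 c=17/8 d=-17/72
S(1/2) = 15/64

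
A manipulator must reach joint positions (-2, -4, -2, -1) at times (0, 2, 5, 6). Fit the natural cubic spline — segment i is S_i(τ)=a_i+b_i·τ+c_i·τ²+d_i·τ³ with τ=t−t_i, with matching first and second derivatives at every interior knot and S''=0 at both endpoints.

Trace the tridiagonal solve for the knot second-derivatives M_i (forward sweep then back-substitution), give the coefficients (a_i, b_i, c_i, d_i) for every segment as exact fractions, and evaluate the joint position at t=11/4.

  seg 0: a=-2 b=-287/213 c=0 d=37/426
  seg 1: a=-4 b=-65/213 c=37/71 d=-14/213
  seg 2: a=-2 b=223/213 c=-5/71 d=5/213
S(11/4) = -9005/2272

Δ: Δ0=-1, Δ1=2/3, Δ2=1
row 1: diag=10, rhs=10; c'=3/10, d'=1
row 2: denom=8−3·3/10=71/10; d'=(2−3·1)/(71/10)=-10/71
back: M2=-10/71
back: M1=1−3/10·-10/71=74/71
M: M0=0, M1=74/71, M2=-10/71, M3=0
seg 0: a=-2, c=M0/2=0, d=(M1−M0)/(6·2)=37/426, b=Δ0−h0·(2M0+M1)/6=-287/213
seg 1: a=-4, c=M1/2=37/71, d=(M2−M1)/(6·3)=-14/213, b=Δ1−h1·(2M1+M2)/6=-65/213
seg 2: a=-2, c=M2/2=-5/71, d=(M3−M2)/(6·1)=5/213, b=Δ2−h2·(2M2+M3)/6=223/213
t_q=11/4 → seg 1, τ=3/4; S=-4+-65/213·τ+37/71·τ²+-14/213·τ³=-9005/2272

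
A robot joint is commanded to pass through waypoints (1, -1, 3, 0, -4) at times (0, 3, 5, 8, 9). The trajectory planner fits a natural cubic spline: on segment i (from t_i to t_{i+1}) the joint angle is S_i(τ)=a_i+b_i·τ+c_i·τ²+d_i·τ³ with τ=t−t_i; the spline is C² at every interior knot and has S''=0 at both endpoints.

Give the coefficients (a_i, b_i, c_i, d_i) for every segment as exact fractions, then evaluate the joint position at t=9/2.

  seg 0: a=1 b=-185/113 c=0 d=329/3051
  seg 1: a=-1 b=144/113 c=329/339 d=-103/339
  seg 2: a=3 b=512/339 c=-289/339 d=16/3051
  seg 3: a=0 b=-1174/339 c=-91/113 d=91/339
S(9/2) = 1871/904

Δ: Δ0=-2/3, Δ1=2, Δ2=-1, Δ3=-4
row 1: diag=10, rhs=16; c'=1/5, d'=8/5
row 2: denom=10−2·1/5=48/5; d'=(-18−2·8/5)/(48/5)=-53/24
row 3: denom=8−3·5/16=113/16; d'=(-18−3·-53/24)/(113/16)=-182/113
back: M3=-182/113
back: M2=-53/24−5/16·-182/113=-578/339
back: M1=8/5−1/5·-578/339=658/339
M: M0=0, M1=658/339, M2=-578/339, M3=-182/113, M4=0
seg 0: a=1, c=M0/2=0, d=(M1−M0)/(6·3)=329/3051, b=Δ0−h0·(2M0+M1)/6=-185/113
seg 1: a=-1, c=M1/2=329/339, d=(M2−M1)/(6·2)=-103/339, b=Δ1−h1·(2M1+M2)/6=144/113
seg 2: a=3, c=M2/2=-289/339, d=(M3−M2)/(6·3)=16/3051, b=Δ2−h2·(2M2+M3)/6=512/339
seg 3: a=0, c=M3/2=-91/113, d=(M4−M3)/(6·1)=91/339, b=Δ3−h3·(2M3+M4)/6=-1174/339
t_q=9/2 → seg 1, τ=3/2; S=-1+144/113·τ+329/339·τ²+-103/339·τ³=1871/904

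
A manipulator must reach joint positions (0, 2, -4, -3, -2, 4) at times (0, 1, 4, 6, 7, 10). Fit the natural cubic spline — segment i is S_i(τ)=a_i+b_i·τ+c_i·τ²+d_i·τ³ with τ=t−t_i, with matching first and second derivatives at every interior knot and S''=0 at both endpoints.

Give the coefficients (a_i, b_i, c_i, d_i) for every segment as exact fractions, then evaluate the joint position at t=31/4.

Δ: Δ0=2, Δ1=-2, Δ2=1/2, Δ3=1, Δ4=2
row 1: diag=8, rhs=-24; c'=3/8, d'=-3
row 2: denom=10−3·3/8=71/8; d'=(15−3·-3)/(71/8)=192/71
row 3: denom=6−2·16/71=394/71; d'=(3−2·192/71)/(394/71)=-171/394
row 4: denom=8−1·71/394=3081/394; d'=(6−1·-171/394)/(3081/394)=65/79
back: M4=65/79
back: M3=-171/394−71/394·65/79=-46/79
back: M2=192/71−16/71·-46/79=224/79
back: M1=-3−3/8·224/79=-321/79
M: M0=0, M1=-321/79, M2=224/79, M3=-46/79, M4=65/79, M5=0
seg 0: a=0, c=M0/2=0, d=(M1−M0)/(6·1)=-107/158, b=Δ0−h0·(2M0+M1)/6=423/158
seg 1: a=2, c=M1/2=-321/158, d=(M2−M1)/(6·3)=545/1422, b=Δ1−h1·(2M1+M2)/6=51/79
seg 2: a=-4, c=M2/2=112/79, d=(M3−M2)/(6·2)=-45/158, b=Δ2−h2·(2M2+M3)/6=-189/158
seg 3: a=-3, c=M3/2=-23/79, d=(M4−M3)/(6·1)=37/158, b=Δ3−h3·(2M3+M4)/6=167/158
seg 4: a=-2, c=M4/2=65/158, d=(M5−M4)/(6·3)=-65/1422, b=Δ4−h4·(2M4+M5)/6=93/79
t_q=31/4 → seg 4, τ=3/4; S=-2+93/79·τ+65/158·τ²+-65/1422·τ³=-9151/10112

  seg 0: a=0 b=423/158 c=0 d=-107/158
  seg 1: a=2 b=51/79 c=-321/158 d=545/1422
  seg 2: a=-4 b=-189/158 c=112/79 d=-45/158
  seg 3: a=-3 b=167/158 c=-23/79 d=37/158
  seg 4: a=-2 b=93/79 c=65/158 d=-65/1422
S(31/4) = -9151/10112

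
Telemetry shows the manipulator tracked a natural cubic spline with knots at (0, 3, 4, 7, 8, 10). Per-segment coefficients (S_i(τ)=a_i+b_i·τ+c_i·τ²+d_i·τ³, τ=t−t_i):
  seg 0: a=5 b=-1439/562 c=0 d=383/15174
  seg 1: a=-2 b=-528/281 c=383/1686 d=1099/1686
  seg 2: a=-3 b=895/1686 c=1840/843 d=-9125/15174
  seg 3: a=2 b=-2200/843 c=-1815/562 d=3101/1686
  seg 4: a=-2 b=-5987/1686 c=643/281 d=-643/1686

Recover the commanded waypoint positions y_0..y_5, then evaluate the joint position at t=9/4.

y_0 = S_0(0) = a_0 = 5
y_1 = S_1(0) = a_1 = -2
y_2 = S_2(0) = a_2 = -3
y_3 = S_3(0) = a_3 = 2
y_4 = S_4(0) = a_4 = -2
y_5 = S_4(2) = -3
t_q=9/4 is in segment 0 (τ=9/4); S_0(τ)=-17035/35968

y_0=5 y_1=-2 y_2=-3 y_3=2 y_4=-2 y_5=-3
S(9/4) = -17035/35968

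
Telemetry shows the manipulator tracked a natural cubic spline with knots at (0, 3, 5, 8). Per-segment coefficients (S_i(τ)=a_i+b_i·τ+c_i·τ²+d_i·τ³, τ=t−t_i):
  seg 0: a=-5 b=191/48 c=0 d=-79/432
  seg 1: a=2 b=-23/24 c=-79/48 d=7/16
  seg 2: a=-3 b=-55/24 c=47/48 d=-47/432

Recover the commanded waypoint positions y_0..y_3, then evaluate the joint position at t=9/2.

y_0 = S_0(0) = a_0 = -5
y_1 = S_1(0) = a_1 = 2
y_2 = S_2(0) = a_2 = -3
y_3 = S_2(3) = -4
t_q=9/2 is in segment 1 (τ=3/2); S_1(τ)=-213/128

y_0=-5 y_1=2 y_2=-3 y_3=-4
S(9/2) = -213/128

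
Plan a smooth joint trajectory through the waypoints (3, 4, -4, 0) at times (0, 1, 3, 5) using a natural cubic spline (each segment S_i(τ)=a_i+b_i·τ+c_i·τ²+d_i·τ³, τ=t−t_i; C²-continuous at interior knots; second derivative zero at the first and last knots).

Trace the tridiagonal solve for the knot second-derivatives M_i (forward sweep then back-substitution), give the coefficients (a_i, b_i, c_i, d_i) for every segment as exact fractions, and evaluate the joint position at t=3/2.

Δ: Δ0=1, Δ1=-4, Δ2=2
row 1: diag=6, rhs=-30; c'=1/3, d'=-5
row 2: denom=8−2·1/3=22/3; d'=(36−2·-5)/(22/3)=69/11
back: M2=69/11
back: M1=-5−1/3·69/11=-78/11
M: M0=0, M1=-78/11, M2=69/11, M3=0
seg 0: a=3, c=M0/2=0, d=(M1−M0)/(6·1)=-13/11, b=Δ0−h0·(2M0+M1)/6=24/11
seg 1: a=4, c=M1/2=-39/11, d=(M2−M1)/(6·2)=49/44, b=Δ1−h1·(2M1+M2)/6=-15/11
seg 2: a=-4, c=M2/2=69/22, d=(M3−M2)/(6·2)=-23/44, b=Δ2−h2·(2M2+M3)/6=-24/11
t_q=3/2 → seg 1, τ=1/2; S=4+-15/11·τ+-39/11·τ²+49/44·τ³=905/352

  seg 0: a=3 b=24/11 c=0 d=-13/11
  seg 1: a=4 b=-15/11 c=-39/11 d=49/44
  seg 2: a=-4 b=-24/11 c=69/22 d=-23/44
S(3/2) = 905/352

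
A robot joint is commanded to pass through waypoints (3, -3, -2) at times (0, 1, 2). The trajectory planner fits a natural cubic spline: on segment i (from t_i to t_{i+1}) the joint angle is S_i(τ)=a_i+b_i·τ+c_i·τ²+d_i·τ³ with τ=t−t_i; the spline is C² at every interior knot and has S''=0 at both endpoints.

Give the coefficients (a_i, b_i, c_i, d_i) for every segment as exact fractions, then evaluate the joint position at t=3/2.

Δ: Δ0=-6, Δ1=1
row 1: diag=4, rhs=42; c'=1/4, d'=21/2
back: M1=21/2
M: M0=0, M1=21/2, M2=0
seg 0: a=3, c=M0/2=0, d=(M1−M0)/(6·1)=7/4, b=Δ0−h0·(2M0+M1)/6=-31/4
seg 1: a=-3, c=M1/2=21/4, d=(M2−M1)/(6·1)=-7/4, b=Δ1−h1·(2M1+M2)/6=-5/2
t_q=3/2 → seg 1, τ=1/2; S=-3+-5/2·τ+21/4·τ²+-7/4·τ³=-101/32

  seg 0: a=3 b=-31/4 c=0 d=7/4
  seg 1: a=-3 b=-5/2 c=21/4 d=-7/4
S(3/2) = -101/32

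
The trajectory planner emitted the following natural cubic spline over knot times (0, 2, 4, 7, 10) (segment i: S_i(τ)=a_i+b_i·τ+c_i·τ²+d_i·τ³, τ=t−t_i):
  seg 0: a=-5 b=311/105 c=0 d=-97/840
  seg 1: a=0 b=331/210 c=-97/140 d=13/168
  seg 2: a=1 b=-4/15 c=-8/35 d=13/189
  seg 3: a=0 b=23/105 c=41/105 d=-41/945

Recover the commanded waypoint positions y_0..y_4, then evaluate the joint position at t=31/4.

y_0=-5 y_1=0 y_2=1 y_3=0 y_4=3
S(31/4) = 117/320

y_0 = S_0(0) = a_0 = -5
y_1 = S_1(0) = a_1 = 0
y_2 = S_2(0) = a_2 = 1
y_3 = S_3(0) = a_3 = 0
y_4 = S_3(3) = 3
t_q=31/4 is in segment 3 (τ=3/4); S_3(τ)=117/320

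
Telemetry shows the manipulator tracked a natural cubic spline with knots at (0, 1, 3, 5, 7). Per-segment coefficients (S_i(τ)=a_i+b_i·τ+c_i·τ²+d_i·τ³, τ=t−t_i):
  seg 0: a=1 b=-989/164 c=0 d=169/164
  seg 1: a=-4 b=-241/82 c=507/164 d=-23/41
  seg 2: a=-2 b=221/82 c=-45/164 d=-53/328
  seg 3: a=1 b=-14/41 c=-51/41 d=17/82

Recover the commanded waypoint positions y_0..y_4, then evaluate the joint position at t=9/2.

y_0=1 y_1=-4 y_2=-2 y_3=1 y_4=-3
S(9/2) = 2309/2624

y_0 = S_0(0) = a_0 = 1
y_1 = S_1(0) = a_1 = -4
y_2 = S_2(0) = a_2 = -2
y_3 = S_3(0) = a_3 = 1
y_4 = S_3(2) = -3
t_q=9/2 is in segment 2 (τ=3/2); S_2(τ)=2309/2624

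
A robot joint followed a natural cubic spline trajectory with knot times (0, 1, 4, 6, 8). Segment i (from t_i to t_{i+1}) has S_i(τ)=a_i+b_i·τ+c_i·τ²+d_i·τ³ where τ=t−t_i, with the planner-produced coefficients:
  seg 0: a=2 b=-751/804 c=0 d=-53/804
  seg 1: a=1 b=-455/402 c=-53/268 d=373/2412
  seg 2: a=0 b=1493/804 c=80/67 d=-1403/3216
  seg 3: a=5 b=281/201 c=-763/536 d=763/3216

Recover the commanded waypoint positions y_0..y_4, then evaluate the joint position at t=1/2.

y_0 = S_0(0) = a_0 = 2
y_1 = S_1(0) = a_1 = 1
y_2 = S_2(0) = a_2 = 0
y_3 = S_3(0) = a_3 = 5
y_4 = S_3(2) = 4
t_q=1/2 is in segment 0 (τ=1/2); S_0(τ)=3269/2144

y_0=2 y_1=1 y_2=0 y_3=5 y_4=4
S(1/2) = 3269/2144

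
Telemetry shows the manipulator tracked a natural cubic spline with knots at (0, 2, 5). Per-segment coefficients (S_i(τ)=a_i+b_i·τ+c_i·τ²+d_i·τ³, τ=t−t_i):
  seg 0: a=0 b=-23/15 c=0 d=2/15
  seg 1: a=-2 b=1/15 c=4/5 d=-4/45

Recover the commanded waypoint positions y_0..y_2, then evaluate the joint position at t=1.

y_0=0 y_1=-2 y_2=3
S(1) = -7/5

y_0 = S_0(0) = a_0 = 0
y_1 = S_1(0) = a_1 = -2
y_2 = S_1(3) = 3
t_q=1 is in segment 0 (τ=1); S_0(τ)=-7/5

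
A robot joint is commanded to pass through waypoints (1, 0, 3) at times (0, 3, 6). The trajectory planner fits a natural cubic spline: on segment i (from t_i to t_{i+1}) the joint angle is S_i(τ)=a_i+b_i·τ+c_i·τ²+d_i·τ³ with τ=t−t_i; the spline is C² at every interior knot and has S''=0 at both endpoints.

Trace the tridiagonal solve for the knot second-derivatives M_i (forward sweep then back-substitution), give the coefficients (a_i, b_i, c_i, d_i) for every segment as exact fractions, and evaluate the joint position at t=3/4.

  seg 0: a=1 b=-2/3 c=0 d=1/27
  seg 1: a=0 b=1/3 c=1/3 d=-1/27
S(3/4) = 33/64

Δ: Δ0=-1/3, Δ1=1
row 1: diag=12, rhs=8; c'=1/4, d'=2/3
back: M1=2/3
M: M0=0, M1=2/3, M2=0
seg 0: a=1, c=M0/2=0, d=(M1−M0)/(6·3)=1/27, b=Δ0−h0·(2M0+M1)/6=-2/3
seg 1: a=0, c=M1/2=1/3, d=(M2−M1)/(6·3)=-1/27, b=Δ1−h1·(2M1+M2)/6=1/3
t_q=3/4 → seg 0, τ=3/4; S=1+-2/3·τ+0·τ²+1/27·τ³=33/64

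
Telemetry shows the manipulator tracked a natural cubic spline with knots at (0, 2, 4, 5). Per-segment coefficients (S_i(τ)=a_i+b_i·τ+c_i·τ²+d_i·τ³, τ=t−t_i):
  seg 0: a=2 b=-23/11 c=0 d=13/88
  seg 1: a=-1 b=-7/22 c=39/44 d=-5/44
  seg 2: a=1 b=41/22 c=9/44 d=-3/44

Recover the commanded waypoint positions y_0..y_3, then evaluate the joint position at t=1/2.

y_0=2 y_1=-1 y_2=1 y_3=3
S(1/2) = 685/704

y_0 = S_0(0) = a_0 = 2
y_1 = S_1(0) = a_1 = -1
y_2 = S_2(0) = a_2 = 1
y_3 = S_2(1) = 3
t_q=1/2 is in segment 0 (τ=1/2); S_0(τ)=685/704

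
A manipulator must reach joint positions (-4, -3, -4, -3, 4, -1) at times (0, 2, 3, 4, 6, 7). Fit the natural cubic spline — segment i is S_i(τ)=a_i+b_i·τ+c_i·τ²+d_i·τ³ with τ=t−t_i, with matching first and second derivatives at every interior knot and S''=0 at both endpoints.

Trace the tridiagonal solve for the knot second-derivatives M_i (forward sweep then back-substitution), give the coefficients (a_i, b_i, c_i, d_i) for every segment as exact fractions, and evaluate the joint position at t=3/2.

  seg 0: a=-4 b=39/35 c=0 d=-43/280
  seg 1: a=-3 b=-51/70 c=-129/140 d=13/20
  seg 2: a=-4 b=-87/140 c=36/35 d=83/140
  seg 3: a=-3 b=45/14 c=393/140 d=-373/280
  seg 4: a=4 b=-54/35 c=-363/70 d=121/70
S(3/2) = -911/320

Δ: Δ0=1/2, Δ1=-1, Δ2=1, Δ3=7/2, Δ4=-5
row 1: diag=6, rhs=-9; c'=1/6, d'=-3/2
row 2: denom=4−1·1/6=23/6; d'=(12−1·-3/2)/(23/6)=81/23
row 3: denom=6−1·6/23=132/23; d'=(15−1·81/23)/(132/23)=2
row 4: denom=6−2·23/66=175/33; d'=(-51−2·2)/(175/33)=-363/35
back: M4=-363/35
back: M3=2−23/66·-363/35=393/70
back: M2=81/23−6/23·393/70=72/35
back: M1=-3/2−1/6·72/35=-129/70
M: M0=0, M1=-129/70, M2=72/35, M3=393/70, M4=-363/35, M5=0
seg 0: a=-4, c=M0/2=0, d=(M1−M0)/(6·2)=-43/280, b=Δ0−h0·(2M0+M1)/6=39/35
seg 1: a=-3, c=M1/2=-129/140, d=(M2−M1)/(6·1)=13/20, b=Δ1−h1·(2M1+M2)/6=-51/70
seg 2: a=-4, c=M2/2=36/35, d=(M3−M2)/(6·1)=83/140, b=Δ2−h2·(2M2+M3)/6=-87/140
seg 3: a=-3, c=M3/2=393/140, d=(M4−M3)/(6·2)=-373/280, b=Δ3−h3·(2M3+M4)/6=45/14
seg 4: a=4, c=M4/2=-363/70, d=(M5−M4)/(6·1)=121/70, b=Δ4−h4·(2M4+M5)/6=-54/35
t_q=3/2 → seg 0, τ=3/2; S=-4+39/35·τ+0·τ²+-43/280·τ³=-911/320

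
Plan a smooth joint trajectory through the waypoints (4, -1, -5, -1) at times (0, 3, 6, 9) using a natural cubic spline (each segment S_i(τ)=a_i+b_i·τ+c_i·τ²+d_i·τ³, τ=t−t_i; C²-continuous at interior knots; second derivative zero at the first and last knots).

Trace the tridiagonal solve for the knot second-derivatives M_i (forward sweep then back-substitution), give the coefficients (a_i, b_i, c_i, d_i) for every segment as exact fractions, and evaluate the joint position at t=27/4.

  seg 0: a=4 b=-71/45 c=0 d=-4/405
  seg 1: a=-1 b=-83/45 c=-4/45 d=7/81
  seg 2: a=-5 b=-2/45 c=31/45 d=-31/405
S(27/4) = -1497/320

Δ: Δ0=-5/3, Δ1=-4/3, Δ2=4/3
row 1: diag=12, rhs=2; c'=1/4, d'=1/6
row 2: denom=12−3·1/4=45/4; d'=(16−3·1/6)/(45/4)=62/45
back: M2=62/45
back: M1=1/6−1/4·62/45=-8/45
M: M0=0, M1=-8/45, M2=62/45, M3=0
seg 0: a=4, c=M0/2=0, d=(M1−M0)/(6·3)=-4/405, b=Δ0−h0·(2M0+M1)/6=-71/45
seg 1: a=-1, c=M1/2=-4/45, d=(M2−M1)/(6·3)=7/81, b=Δ1−h1·(2M1+M2)/6=-83/45
seg 2: a=-5, c=M2/2=31/45, d=(M3−M2)/(6·3)=-31/405, b=Δ2−h2·(2M2+M3)/6=-2/45
t_q=27/4 → seg 2, τ=3/4; S=-5+-2/45·τ+31/45·τ²+-31/405·τ³=-1497/320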